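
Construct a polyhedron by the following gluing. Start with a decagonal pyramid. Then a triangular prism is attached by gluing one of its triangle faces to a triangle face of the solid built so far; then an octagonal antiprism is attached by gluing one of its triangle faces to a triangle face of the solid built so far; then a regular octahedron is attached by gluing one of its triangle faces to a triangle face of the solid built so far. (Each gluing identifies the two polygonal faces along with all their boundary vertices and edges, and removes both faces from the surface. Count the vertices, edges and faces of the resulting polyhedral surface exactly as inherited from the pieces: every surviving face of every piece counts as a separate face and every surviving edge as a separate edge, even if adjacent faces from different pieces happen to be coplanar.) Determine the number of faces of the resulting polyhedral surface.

A decagonal pyramid: V=11, E=20, F=11.
Attach a triangular prism (V=6, E=9, F=5) along a 3-gon: merge 3 vertices and 3 edges, delete both glued faces → V=14, E=26, F=14.
Attach an octagonal antiprism (V=16, E=32, F=18) along a 3-gon: merge 3 vertices and 3 edges, delete both glued faces → V=27, E=55, F=30.
Attach a regular octahedron (V=6, E=12, F=8) along a 3-gon: merge 3 vertices and 3 edges, delete both glued faces → V=30, E=64, F=36.
Check: V − E + F = 30 − 64 + 36 = 2.

36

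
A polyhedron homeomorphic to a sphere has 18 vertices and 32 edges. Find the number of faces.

Here V − E + F = 2.
F = 2 − V + E = 2 − 18 + 32 = 16.

16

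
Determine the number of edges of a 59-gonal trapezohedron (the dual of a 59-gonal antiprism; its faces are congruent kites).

236

The n-trapezohedron (dual of the n-antiprism) has V = 2·59 + 2 = 120, E = 4·59 = 236, F = 2·59 = 118.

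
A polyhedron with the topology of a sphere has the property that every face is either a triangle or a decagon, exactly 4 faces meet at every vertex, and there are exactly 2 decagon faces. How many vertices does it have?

Let x be the number of triangles; then F = 2 + x.
Edge–face incidences: 2E = 10·2 + 3·x = 20 + 3x.
Every vertex has degree 4, so 4V = 2E.
Euler: V − E + F = 2 ⇒ (2E)/4 − E + (2 + x) = 2.
Multiply by 8: 2·(2E) − 4·(2E) + 8·(2 + x) = 16, i.e. 16 + 8x − 2·(20 + 3x) = 16.
Collecting terms: 2x − 24 = 16, so 2x = 40, so x = 20.
Then 2E = 20 + 3·20 = 80, so E = 40, V = 2E/4 = 20, F = 2 + 20 = 22.

20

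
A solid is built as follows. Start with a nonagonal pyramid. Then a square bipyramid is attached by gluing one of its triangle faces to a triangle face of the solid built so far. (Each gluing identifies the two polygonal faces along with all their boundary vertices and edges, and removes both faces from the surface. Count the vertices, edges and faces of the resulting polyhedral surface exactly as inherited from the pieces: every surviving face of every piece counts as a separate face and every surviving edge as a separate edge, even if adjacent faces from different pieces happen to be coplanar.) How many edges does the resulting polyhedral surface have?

27

A nonagonal pyramid: V=10, E=18, F=10.
Attach a square bipyramid (V=6, E=12, F=8) along a 3-gon: merge 3 vertices and 3 edges, delete both glued faces → V=13, E=27, F=16.
Check: V − E + F = 13 − 27 + 16 = 2.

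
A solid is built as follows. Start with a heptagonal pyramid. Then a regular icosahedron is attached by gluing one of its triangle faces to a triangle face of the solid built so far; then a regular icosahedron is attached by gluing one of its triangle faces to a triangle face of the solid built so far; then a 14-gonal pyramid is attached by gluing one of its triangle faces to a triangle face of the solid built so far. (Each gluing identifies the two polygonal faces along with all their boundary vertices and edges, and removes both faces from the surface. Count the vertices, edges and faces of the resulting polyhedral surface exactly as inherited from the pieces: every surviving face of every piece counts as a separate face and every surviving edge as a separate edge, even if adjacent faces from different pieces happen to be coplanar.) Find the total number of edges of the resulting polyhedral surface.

93

A heptagonal pyramid: V=8, E=14, F=8.
Attach a regular icosahedron (V=12, E=30, F=20) along a 3-gon: merge 3 vertices and 3 edges, delete both glued faces → V=17, E=41, F=26.
Attach a regular icosahedron (V=12, E=30, F=20) along a 3-gon: merge 3 vertices and 3 edges, delete both glued faces → V=26, E=68, F=44.
Attach a 14-gonal pyramid (V=15, E=28, F=15) along a 3-gon: merge 3 vertices and 3 edges, delete both glued faces → V=38, E=93, F=57.
Check: V − E + F = 38 − 93 + 57 = 2.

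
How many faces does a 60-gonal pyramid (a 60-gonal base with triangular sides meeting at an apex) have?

A pyramid on an n-gon base has one n-gon and n triangles: V = 60 + 1 = 61, E = 2·60 = 120, F = 60 + 1 = 61.

61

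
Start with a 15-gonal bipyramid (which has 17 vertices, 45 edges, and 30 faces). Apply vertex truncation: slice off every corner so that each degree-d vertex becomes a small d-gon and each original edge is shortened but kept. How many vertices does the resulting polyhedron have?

Truncation replaces each original edge-end by a new vertex, so V′ = 2E = 90.
Each original edge survives, and each old vertex of degree d contributes d new edges; summing degrees gives Σd = 2E, so E′ = E + 2E = 3E = 135.
Each original face survives and each original vertex becomes one new face: F′ = F + V = 47.

90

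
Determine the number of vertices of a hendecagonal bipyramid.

13

A bipyramid over an n-gon has 2n triangular faces and n + 2 vertices: V = 11 + 2 = 13, E = 3·11 = 33, F = 2·11 = 22.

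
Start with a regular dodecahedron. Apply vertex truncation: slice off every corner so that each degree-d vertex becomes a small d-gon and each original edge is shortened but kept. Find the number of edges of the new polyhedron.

90

The base solid has V = 20, E = 30, F = 12.
Truncation replaces each original edge-end by a new vertex, so V′ = 2E = 60.
Each original edge survives, and each old vertex of degree d contributes d new edges; summing degrees gives Σd = 2E, so E′ = E + 2E = 3E = 90.
Each original face survives and each original vertex becomes one new face: F′ = F + V = 32.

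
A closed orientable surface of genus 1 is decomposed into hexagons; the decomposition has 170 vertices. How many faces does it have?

χ = 2 − 2·1 = 0, and every face is a hexagon so 6F = 2E.
V − E + F = 0 with E = 6F/2 gives 170 − (6/2 − 1)·F = 0, so F = 85 and E = 255.

85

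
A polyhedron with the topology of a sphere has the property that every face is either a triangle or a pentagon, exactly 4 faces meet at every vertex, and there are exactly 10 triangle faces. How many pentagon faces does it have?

2

Let x be the number of pentagons; then F = 10 + x.
Edge–face incidences: 2E = 3·10 + 5·x = 30 + 5x.
Every vertex has degree 4, so 4V = 2E.
Euler: V − E + F = 2 ⇒ (2E)/4 − E + (10 + x) = 2.
Multiply by 8: 2·(2E) − 4·(2E) + 8·(10 + x) = 16, i.e. 80 + 8x − 2·(30 + 5x) = 16.
Collecting terms: −2x + 20 = 16, so −2x = −4, so x = 2.
Then 2E = 30 + 5·2 = 40, so E = 20, V = 2E/4 = 10, F = 10 + 2 = 12.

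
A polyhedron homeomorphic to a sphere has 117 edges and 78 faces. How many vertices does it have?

Here V − E + F = 2.
V = 2 + E − F = 2 + 117 − 78 = 41.

41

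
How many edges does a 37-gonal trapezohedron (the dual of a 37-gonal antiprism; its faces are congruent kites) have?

The n-trapezohedron (dual of the n-antiprism) has V = 2·37 + 2 = 76, E = 4·37 = 148, F = 2·37 = 74.

148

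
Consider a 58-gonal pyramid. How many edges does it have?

116

A pyramid on an n-gon base has one n-gon and n triangles: V = 58 + 1 = 59, E = 2·58 = 116, F = 58 + 1 = 59.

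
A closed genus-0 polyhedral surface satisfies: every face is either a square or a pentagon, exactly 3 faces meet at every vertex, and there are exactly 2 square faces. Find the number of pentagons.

8

Let x be the number of pentagons; then F = 2 + x.
Edge–face incidences: 2E = 4·2 + 5·x = 8 + 5x.
Every vertex has degree 3, so 3V = 2E.
Euler: V − E + F = 2 ⇒ (2E)/3 − E + (2 + x) = 2.
Multiply by 6: 2·(2E) − 3·(2E) + 6·(2 + x) = 12, i.e. 12 + 6x − (8 + 5x) = 12.
Collecting terms: x + 4 = 12, so x = 8.
Then 2E = 8 + 5·8 = 48, so E = 24, V = 2E/3 = 16, F = 2 + 8 = 10.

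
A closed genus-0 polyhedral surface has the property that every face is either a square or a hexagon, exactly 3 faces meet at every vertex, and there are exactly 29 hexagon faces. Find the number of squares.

6

Let x be the number of squares; then F = 29 + x.
Edge–face incidences: 2E = 6·29 + 4·x = 174 + 4x.
Every vertex has degree 3, so 3V = 2E.
Euler: V − E + F = 2 ⇒ (2E)/3 − E + (29 + x) = 2.
Multiply by 6: 2·(2E) − 3·(2E) + 6·(29 + x) = 12, i.e. 174 + 6x − (174 + 4x) = 12.
Collecting terms: 2x = 12, so x = 6.
Then 2E = 174 + 4·6 = 198, so E = 99, V = 2E/3 = 66, F = 29 + 6 = 35.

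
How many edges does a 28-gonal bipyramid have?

84

A bipyramid over an n-gon has 2n triangular faces and n + 2 vertices: V = 28 + 2 = 30, E = 3·28 = 84, F = 2·28 = 56.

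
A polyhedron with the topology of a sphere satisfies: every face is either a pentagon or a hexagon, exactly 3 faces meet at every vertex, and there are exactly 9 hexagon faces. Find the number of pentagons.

Let x be the number of pentagons; then F = 9 + x.
Edge–face incidences: 2E = 6·9 + 5·x = 54 + 5x.
Every vertex has degree 3, so 3V = 2E.
Euler: V − E + F = 2 ⇒ (2E)/3 − E + (9 + x) = 2.
Multiply by 6: 2·(2E) − 3·(2E) + 6·(9 + x) = 12, i.e. 54 + 6x − (54 + 5x) = 12.
Collecting terms: x = 12.
Then 2E = 54 + 5·12 = 114, so E = 57, V = 2E/3 = 38, F = 9 + 12 = 21.

12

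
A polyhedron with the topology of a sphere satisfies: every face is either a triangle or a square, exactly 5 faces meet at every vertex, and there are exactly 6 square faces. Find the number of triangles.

32

Let x be the number of triangles; then F = 6 + x.
Edge–face incidences: 2E = 4·6 + 3·x = 24 + 3x.
Every vertex has degree 5, so 5V = 2E.
Euler: V − E + F = 2 ⇒ (2E)/5 − E + (6 + x) = 2.
Multiply by 10: 2·(2E) − 5·(2E) + 10·(6 + x) = 20, i.e. 60 + 10x − 3·(24 + 3x) = 20.
Collecting terms: x − 12 = 20, so x = 32.
Then 2E = 24 + 3·32 = 120, so E = 60, V = 2E/5 = 24, F = 6 + 32 = 38.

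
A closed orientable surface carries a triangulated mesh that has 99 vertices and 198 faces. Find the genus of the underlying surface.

Every face is a triangle, so 2E = 3·198 = 594, giving E = 297.
χ = V − E + F = 99 − 297 + 198 = 0.
For a closed orientable surface χ = 2 − 2g, so g = (2 − (0))/2 = 1.

1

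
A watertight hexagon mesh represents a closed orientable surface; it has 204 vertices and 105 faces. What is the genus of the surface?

4

Every face is a hexagon, so 2E = 6·105 = 630, giving E = 315.
χ = V − E + F = 204 − 315 + 105 = -6.
For a closed orientable surface χ = 2 − 2g, so g = (2 − (-6))/2 = 4.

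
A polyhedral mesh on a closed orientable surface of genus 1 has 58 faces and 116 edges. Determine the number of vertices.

For a closed orientable surface of genus 1, χ = 2 − 2·1 = 0.
V = 0 + E − F = 0 + 116 − 58 = 58.

58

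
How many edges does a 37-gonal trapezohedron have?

The n-trapezohedron (dual of the n-antiprism) has V = 2·37 + 2 = 76, E = 4·37 = 148, F = 2·37 = 74.

148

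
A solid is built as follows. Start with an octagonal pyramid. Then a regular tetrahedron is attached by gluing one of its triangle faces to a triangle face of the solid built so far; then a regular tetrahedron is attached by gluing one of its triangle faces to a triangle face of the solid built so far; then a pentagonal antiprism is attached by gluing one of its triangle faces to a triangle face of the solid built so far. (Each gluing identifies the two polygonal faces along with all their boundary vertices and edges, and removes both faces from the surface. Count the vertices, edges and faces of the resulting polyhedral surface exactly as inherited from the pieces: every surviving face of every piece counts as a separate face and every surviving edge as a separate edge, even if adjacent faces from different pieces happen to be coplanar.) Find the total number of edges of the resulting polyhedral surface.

An octagonal pyramid: V=9, E=16, F=9.
Attach a regular tetrahedron (V=4, E=6, F=4) along a 3-gon: merge 3 vertices and 3 edges, delete both glued faces → V=10, E=19, F=11.
Attach a regular tetrahedron (V=4, E=6, F=4) along a 3-gon: merge 3 vertices and 3 edges, delete both glued faces → V=11, E=22, F=13.
Attach a pentagonal antiprism (V=10, E=20, F=12) along a 3-gon: merge 3 vertices and 3 edges, delete both glued faces → V=18, E=39, F=23.
Check: V − E + F = 18 − 39 + 23 = 2.

39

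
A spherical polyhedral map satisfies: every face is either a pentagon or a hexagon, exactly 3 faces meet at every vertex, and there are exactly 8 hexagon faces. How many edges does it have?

Let x be the number of pentagons; then F = 8 + x.
Edge–face incidences: 2E = 6·8 + 5·x = 48 + 5x.
Every vertex has degree 3, so 3V = 2E.
Euler: V − E + F = 2 ⇒ (2E)/3 − E + (8 + x) = 2.
Multiply by 6: 2·(2E) − 3·(2E) + 6·(8 + x) = 12, i.e. 48 + 6x − (48 + 5x) = 12.
Collecting terms: x = 12.
Then 2E = 48 + 5·12 = 108, so E = 54, V = 2E/3 = 36, F = 8 + 12 = 20.

54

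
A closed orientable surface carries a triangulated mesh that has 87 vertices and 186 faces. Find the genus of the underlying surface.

4

Every face is a triangle, so 2E = 3·186 = 558, giving E = 279.
χ = V − E + F = 87 − 279 + 186 = -6.
For a closed orientable surface χ = 2 − 2g, so g = (2 − (-6))/2 = 4.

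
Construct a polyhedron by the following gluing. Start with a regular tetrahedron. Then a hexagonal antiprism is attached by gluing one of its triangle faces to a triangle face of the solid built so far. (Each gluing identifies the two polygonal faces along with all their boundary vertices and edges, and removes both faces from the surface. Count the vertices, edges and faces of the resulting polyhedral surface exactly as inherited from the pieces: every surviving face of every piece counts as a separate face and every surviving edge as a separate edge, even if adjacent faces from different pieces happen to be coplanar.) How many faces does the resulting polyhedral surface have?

16

A regular tetrahedron: V=4, E=6, F=4.
Attach a hexagonal antiprism (V=12, E=24, F=14) along a 3-gon: merge 3 vertices and 3 edges, delete both glued faces → V=13, E=27, F=16.
Check: V − E + F = 13 − 27 + 16 = 2.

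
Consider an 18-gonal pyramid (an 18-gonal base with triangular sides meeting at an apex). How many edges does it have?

36

A pyramid on an n-gon base has one n-gon and n triangles: V = 18 + 1 = 19, E = 2·18 = 36, F = 18 + 1 = 19.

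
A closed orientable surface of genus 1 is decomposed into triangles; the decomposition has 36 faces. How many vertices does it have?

18

χ = 2 − 2·1 = 0, and every face is a triangle so 3F = 2E.
E = 3·36/2 = 54. Then V = 0 + E − F = 0 + 54 − 36 = 18.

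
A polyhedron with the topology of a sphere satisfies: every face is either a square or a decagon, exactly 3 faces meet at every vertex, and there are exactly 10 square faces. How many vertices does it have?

20

Let x be the number of decagons; then F = 10 + x.
Edge–face incidences: 2E = 4·10 + 10·x = 40 + 10x.
Every vertex has degree 3, so 3V = 2E.
Euler: V − E + F = 2 ⇒ (2E)/3 − E + (10 + x) = 2.
Multiply by 6: 2·(2E) − 3·(2E) + 6·(10 + x) = 12, i.e. 60 + 6x − (40 + 10x) = 12.
Collecting terms: −4x + 20 = 12, so −4x = −8, so x = 2.
Then 2E = 40 + 10·2 = 60, so E = 30, V = 2E/3 = 20, F = 10 + 2 = 12.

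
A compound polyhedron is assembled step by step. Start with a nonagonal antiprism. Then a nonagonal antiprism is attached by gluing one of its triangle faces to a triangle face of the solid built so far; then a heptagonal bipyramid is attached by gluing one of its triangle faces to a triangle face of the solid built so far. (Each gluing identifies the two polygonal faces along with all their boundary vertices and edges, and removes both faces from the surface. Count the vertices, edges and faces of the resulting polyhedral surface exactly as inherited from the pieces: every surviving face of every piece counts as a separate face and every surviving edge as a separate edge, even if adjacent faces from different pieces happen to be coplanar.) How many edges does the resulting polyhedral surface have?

87

A nonagonal antiprism: V=18, E=36, F=20.
Attach a nonagonal antiprism (V=18, E=36, F=20) along a 3-gon: merge 3 vertices and 3 edges, delete both glued faces → V=33, E=69, F=38.
Attach a heptagonal bipyramid (V=9, E=21, F=14) along a 3-gon: merge 3 vertices and 3 edges, delete both glued faces → V=39, E=87, F=50.
Check: V − E + F = 39 − 87 + 50 = 2.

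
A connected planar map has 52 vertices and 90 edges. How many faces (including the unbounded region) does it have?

40

Euler's formula for a connected plane graph: V − E + F = 2, so F = 2 − 52 + 90 = 40.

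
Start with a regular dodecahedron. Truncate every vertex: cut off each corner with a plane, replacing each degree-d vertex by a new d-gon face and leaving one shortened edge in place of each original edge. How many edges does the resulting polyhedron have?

90

The base solid has V = 20, E = 30, F = 12.
Truncation replaces each original edge-end by a new vertex, so V′ = 2E = 60.
Each original edge survives, and each old vertex of degree d contributes d new edges; summing degrees gives Σd = 2E, so E′ = E + 2E = 3E = 90.
Each original face survives and each original vertex becomes one new face: F′ = F + V = 32.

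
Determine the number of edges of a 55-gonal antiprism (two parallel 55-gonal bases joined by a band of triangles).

220

An antiprism on an n-gon has two n-gon caps and 2n triangles: V = 2·55 = 110, E = 4·55 = 220, F = 2·55 + 2 = 112.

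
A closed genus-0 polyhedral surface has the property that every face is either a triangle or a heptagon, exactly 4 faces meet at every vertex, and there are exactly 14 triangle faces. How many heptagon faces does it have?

Let x be the number of heptagons; then F = 14 + x.
Edge–face incidences: 2E = 3·14 + 7·x = 42 + 7x.
Every vertex has degree 4, so 4V = 2E.
Euler: V − E + F = 2 ⇒ (2E)/4 − E + (14 + x) = 2.
Multiply by 8: 2·(2E) − 4·(2E) + 8·(14 + x) = 16, i.e. 112 + 8x − 2·(42 + 7x) = 16.
Collecting terms: −6x + 28 = 16, so −6x = −12, so x = 2.
Then 2E = 42 + 7·2 = 56, so E = 28, V = 2E/4 = 14, F = 14 + 2 = 16.

2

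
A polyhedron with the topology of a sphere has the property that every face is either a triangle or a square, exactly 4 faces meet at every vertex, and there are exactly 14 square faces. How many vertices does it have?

Let x be the number of triangles; then F = 14 + x.
Edge–face incidences: 2E = 4·14 + 3·x = 56 + 3x.
Every vertex has degree 4, so 4V = 2E.
Euler: V − E + F = 2 ⇒ (2E)/4 − E + (14 + x) = 2.
Multiply by 8: 2·(2E) − 4·(2E) + 8·(14 + x) = 16, i.e. 112 + 8x − 2·(56 + 3x) = 16.
Collecting terms: 2x = 16, so x = 8.
Then 2E = 56 + 3·8 = 80, so E = 40, V = 2E/4 = 20, F = 14 + 8 = 22.

20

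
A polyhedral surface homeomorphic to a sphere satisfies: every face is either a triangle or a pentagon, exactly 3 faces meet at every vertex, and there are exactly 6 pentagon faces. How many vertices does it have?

Let x be the number of triangles; then F = 6 + x.
Edge–face incidences: 2E = 5·6 + 3·x = 30 + 3x.
Every vertex has degree 3, so 3V = 2E.
Euler: V − E + F = 2 ⇒ (2E)/3 − E + (6 + x) = 2.
Multiply by 6: 2·(2E) − 3·(2E) + 6·(6 + x) = 12, i.e. 36 + 6x − (30 + 3x) = 12.
Collecting terms: 3x + 6 = 12, so 3x = 6, so x = 2.
Then 2E = 30 + 3·2 = 36, so E = 18, V = 2E/3 = 12, F = 6 + 2 = 8.

12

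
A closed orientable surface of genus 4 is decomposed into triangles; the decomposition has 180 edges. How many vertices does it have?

χ = 2 − 2·4 = -6, and every face is a triangle so 3F = 2E.
F = 2E/3 = 120. Then V = -6 + E − F = -6 + 180 − 120 = 54.

54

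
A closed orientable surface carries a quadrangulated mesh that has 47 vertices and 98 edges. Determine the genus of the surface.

2

Every face is a square and each edge borders two faces, so 4F = 2·98, giving F = 49.
χ = V − E + F = 47 − 98 + 49 = -2.
For a closed orientable surface χ = 2 − 2g, so g = (2 − (-2))/2 = 2.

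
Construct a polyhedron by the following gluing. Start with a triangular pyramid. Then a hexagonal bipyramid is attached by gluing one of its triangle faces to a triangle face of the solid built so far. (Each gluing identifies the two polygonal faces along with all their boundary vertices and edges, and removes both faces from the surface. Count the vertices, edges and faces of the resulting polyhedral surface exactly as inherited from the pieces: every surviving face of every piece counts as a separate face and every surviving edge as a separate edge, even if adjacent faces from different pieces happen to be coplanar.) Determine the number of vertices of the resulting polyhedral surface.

A triangular pyramid: V=4, E=6, F=4.
Attach a hexagonal bipyramid (V=8, E=18, F=12) along a 3-gon: merge 3 vertices and 3 edges, delete both glued faces → V=9, E=21, F=14.
Check: V − E + F = 9 − 21 + 14 = 2.

9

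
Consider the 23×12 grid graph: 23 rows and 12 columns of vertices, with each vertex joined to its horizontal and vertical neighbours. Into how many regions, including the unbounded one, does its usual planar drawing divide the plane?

243

The grid has V = 23·12 = 276 vertices and E = 23·11 + 12·22 = 517 edges.
F = 2 − V + E = 2 − 276 + 517 = 243.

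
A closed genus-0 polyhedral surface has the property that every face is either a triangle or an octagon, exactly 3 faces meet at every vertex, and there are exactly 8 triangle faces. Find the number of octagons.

6

Let x be the number of octagons; then F = 8 + x.
Edge–face incidences: 2E = 3·8 + 8·x = 24 + 8x.
Every vertex has degree 3, so 3V = 2E.
Euler: V − E + F = 2 ⇒ (2E)/3 − E + (8 + x) = 2.
Multiply by 6: 2·(2E) − 3·(2E) + 6·(8 + x) = 12, i.e. 48 + 6x − (24 + 8x) = 12.
Collecting terms: −2x + 24 = 12, so −2x = −12, so x = 6.
Then 2E = 24 + 8·6 = 72, so E = 36, V = 2E/3 = 24, F = 8 + 6 = 14.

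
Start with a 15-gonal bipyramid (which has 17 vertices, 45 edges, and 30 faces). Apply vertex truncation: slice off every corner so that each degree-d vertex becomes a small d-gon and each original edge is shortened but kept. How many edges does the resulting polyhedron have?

135

Truncation replaces each original edge-end by a new vertex, so V′ = 2E = 90.
Each original edge survives, and each old vertex of degree d contributes d new edges; summing degrees gives Σd = 2E, so E′ = E + 2E = 3E = 135.
Each original face survives and each original vertex becomes one new face: F′ = F + V = 47.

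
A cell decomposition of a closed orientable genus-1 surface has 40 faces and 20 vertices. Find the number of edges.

For a closed orientable surface of genus 1, χ = 2 − 2·1 = 0.
E = V + F − (0) = 20 + 40 − (0) = 60.

60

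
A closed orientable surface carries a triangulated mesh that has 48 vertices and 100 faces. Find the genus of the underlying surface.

2

Every face is a triangle, so 2E = 3·100 = 300, giving E = 150.
χ = V − E + F = 48 − 150 + 100 = -2.
For a closed orientable surface χ = 2 − 2g, so g = (2 − (-2))/2 = 2.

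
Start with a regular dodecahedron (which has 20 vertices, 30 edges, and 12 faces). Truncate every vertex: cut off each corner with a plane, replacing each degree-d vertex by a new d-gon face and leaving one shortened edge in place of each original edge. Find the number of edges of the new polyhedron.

90

Truncation replaces each original edge-end by a new vertex, so V′ = 2E = 60.
Each original edge survives, and each old vertex of degree d contributes d new edges; summing degrees gives Σd = 2E, so E′ = E + 2E = 3E = 90.
Each original face survives and each original vertex becomes one new face: F′ = F + V = 32.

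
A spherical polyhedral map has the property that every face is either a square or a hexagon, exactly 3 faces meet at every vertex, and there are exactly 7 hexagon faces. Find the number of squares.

Let x be the number of squares; then F = 7 + x.
Edge–face incidences: 2E = 6·7 + 4·x = 42 + 4x.
Every vertex has degree 3, so 3V = 2E.
Euler: V − E + F = 2 ⇒ (2E)/3 − E + (7 + x) = 2.
Multiply by 6: 2·(2E) − 3·(2E) + 6·(7 + x) = 12, i.e. 42 + 6x − (42 + 4x) = 12.
Collecting terms: 2x = 12, so x = 6.
Then 2E = 42 + 4·6 = 66, so E = 33, V = 2E/3 = 22, F = 7 + 6 = 13.

6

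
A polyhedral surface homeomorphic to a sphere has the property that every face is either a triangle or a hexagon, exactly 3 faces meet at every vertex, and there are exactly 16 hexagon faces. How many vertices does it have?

Let x be the number of triangles; then F = 16 + x.
Edge–face incidences: 2E = 6·16 + 3·x = 96 + 3x.
Every vertex has degree 3, so 3V = 2E.
Euler: V − E + F = 2 ⇒ (2E)/3 − E + (16 + x) = 2.
Multiply by 6: 2·(2E) − 3·(2E) + 6·(16 + x) = 12, i.e. 96 + 6x − (96 + 3x) = 12.
Collecting terms: 3x = 12, so x = 4.
Then 2E = 96 + 3·4 = 108, so E = 54, V = 2E/3 = 36, F = 16 + 4 = 20.

36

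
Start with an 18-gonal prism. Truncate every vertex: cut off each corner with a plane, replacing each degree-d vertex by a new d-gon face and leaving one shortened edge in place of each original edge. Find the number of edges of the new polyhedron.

162

The base solid has V = 36, E = 54, F = 20.
Truncation replaces each original edge-end by a new vertex, so V′ = 2E = 108.
Each original edge survives, and each old vertex of degree d contributes d new edges; summing degrees gives Σd = 2E, so E′ = E + 2E = 3E = 162.
Each original face survives and each original vertex becomes one new face: F′ = F + V = 56.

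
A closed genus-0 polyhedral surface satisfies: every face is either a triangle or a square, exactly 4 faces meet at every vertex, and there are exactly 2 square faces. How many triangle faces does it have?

Let x be the number of triangles; then F = 2 + x.
Edge–face incidences: 2E = 4·2 + 3·x = 8 + 3x.
Every vertex has degree 4, so 4V = 2E.
Euler: V − E + F = 2 ⇒ (2E)/4 − E + (2 + x) = 2.
Multiply by 8: 2·(2E) − 4·(2E) + 8·(2 + x) = 16, i.e. 16 + 8x − 2·(8 + 3x) = 16.
Collecting terms: 2x = 16, so x = 8.
Then 2E = 8 + 3·8 = 32, so E = 16, V = 2E/4 = 8, F = 2 + 8 = 10.

8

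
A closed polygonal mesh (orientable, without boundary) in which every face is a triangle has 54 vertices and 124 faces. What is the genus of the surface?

5

Every face is a triangle, so 2E = 3·124 = 372, giving E = 186.
χ = V − E + F = 54 − 186 + 124 = -8.
For a closed orientable surface χ = 2 − 2g, so g = (2 − (-8))/2 = 5.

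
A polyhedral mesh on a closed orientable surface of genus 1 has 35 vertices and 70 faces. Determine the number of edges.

105

For a closed orientable surface of genus 1, χ = 2 − 2·1 = 0.
E = V + F − (0) = 35 + 70 − (0) = 105.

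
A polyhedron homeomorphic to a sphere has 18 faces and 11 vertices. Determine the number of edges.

Here V − E + F = 2.
E = V + F − (2) = 11 + 18 − (2) = 27.

27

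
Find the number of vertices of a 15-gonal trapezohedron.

The n-trapezohedron (dual of the n-antiprism) has V = 2·15 + 2 = 32, E = 4·15 = 60, F = 2·15 = 30.

32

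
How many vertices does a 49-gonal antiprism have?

98

An antiprism on an n-gon has two n-gon caps and 2n triangles: V = 2·49 = 98, E = 4·49 = 196, F = 2·49 + 2 = 100.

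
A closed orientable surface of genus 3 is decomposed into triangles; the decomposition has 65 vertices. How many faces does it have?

138

χ = 2 − 2·3 = -4, and every face is a triangle so 3F = 2E.
V − E + F = -4 with E = 3F/2 gives 65 − (3/2 − 1)·F = -4, so F = 138 and E = 207.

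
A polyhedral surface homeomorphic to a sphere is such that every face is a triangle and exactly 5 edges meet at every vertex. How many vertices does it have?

Each face has 3 edges and each edge borders two faces, so 2E = 3F.
Each vertex has degree 5, so 5V = 2E and hence V = 3F/5.
Euler: V − E + F = 2 ⇒ (3F/5) − (3F/2) + F = 2.
Multiply by 10: (6 − 15 + 10)F = 20, i.e. 1F = 20.
So F = 20, E = 3·20/2 = 30, V = 3·20/5 = 12.

12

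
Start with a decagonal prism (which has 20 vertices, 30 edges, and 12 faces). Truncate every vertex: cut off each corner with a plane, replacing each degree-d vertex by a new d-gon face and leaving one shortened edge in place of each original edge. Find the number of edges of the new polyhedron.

90

Truncation replaces each original edge-end by a new vertex, so V′ = 2E = 60.
Each original edge survives, and each old vertex of degree d contributes d new edges; summing degrees gives Σd = 2E, so E′ = E + 2E = 3E = 90.
Each original face survives and each original vertex becomes one new face: F′ = F + V = 32.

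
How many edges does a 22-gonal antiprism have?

88

An antiprism on an n-gon has two n-gon caps and 2n triangles: V = 2·22 = 44, E = 4·22 = 88, F = 2·22 + 2 = 46.
Check: V − E + F = 44 − 88 + 46 = 2.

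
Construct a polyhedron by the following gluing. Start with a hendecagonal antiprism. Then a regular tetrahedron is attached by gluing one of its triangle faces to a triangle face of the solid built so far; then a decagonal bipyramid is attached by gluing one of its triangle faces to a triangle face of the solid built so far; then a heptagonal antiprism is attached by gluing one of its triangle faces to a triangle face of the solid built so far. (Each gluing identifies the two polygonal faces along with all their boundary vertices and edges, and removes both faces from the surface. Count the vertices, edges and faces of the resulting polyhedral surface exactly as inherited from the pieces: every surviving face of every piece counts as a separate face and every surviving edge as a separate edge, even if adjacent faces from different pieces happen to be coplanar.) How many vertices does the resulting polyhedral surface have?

A hendecagonal antiprism: V=22, E=44, F=24.
Attach a regular tetrahedron (V=4, E=6, F=4) along a 3-gon: merge 3 vertices and 3 edges, delete both glued faces → V=23, E=47, F=26.
Attach a decagonal bipyramid (V=12, E=30, F=20) along a 3-gon: merge 3 vertices and 3 edges, delete both glued faces → V=32, E=74, F=44.
Attach a heptagonal antiprism (V=14, E=28, F=16) along a 3-gon: merge 3 vertices and 3 edges, delete both glued faces → V=43, E=99, F=58.
Check: V − E + F = 43 − 99 + 58 = 2.

43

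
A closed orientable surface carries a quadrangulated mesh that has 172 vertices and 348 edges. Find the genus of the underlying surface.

2

Every face is a square and each edge borders two faces, so 4F = 2·348, giving F = 174.
χ = V − E + F = 172 − 348 + 174 = -2.
For a closed orientable surface χ = 2 − 2g, so g = (2 − (-2))/2 = 2.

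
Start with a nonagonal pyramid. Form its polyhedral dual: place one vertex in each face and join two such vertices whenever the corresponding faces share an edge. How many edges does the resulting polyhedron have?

18

The base solid has V = 10, E = 18, F = 10.
The dual swaps V and F and preserves E: V′ = F = 10, E′ = E = 18, F′ = V = 10.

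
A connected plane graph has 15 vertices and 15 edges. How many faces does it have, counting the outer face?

2

Euler's formula for a connected plane graph: V − E + F = 2, so F = 2 − 15 + 15 = 2.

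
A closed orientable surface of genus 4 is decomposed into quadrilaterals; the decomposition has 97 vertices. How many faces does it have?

χ = 2 − 2·4 = -6, and every face is a square so 4F = 2E.
V − E + F = -6 with E = 4F/2 gives 97 − (4/2 − 1)·F = -6, so F = 103 and E = 206.

103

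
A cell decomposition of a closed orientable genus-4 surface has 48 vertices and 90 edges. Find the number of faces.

For a closed orientable surface of genus 4, χ = 2 − 2·4 = -6.
F = -6 − V + E = -6 − 48 + 90 = 36.

36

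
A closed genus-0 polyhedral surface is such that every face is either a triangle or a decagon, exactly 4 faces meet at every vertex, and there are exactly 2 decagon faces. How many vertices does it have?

Let x be the number of triangles; then F = 2 + x.
Edge–face incidences: 2E = 10·2 + 3·x = 20 + 3x.
Every vertex has degree 4, so 4V = 2E.
Euler: V − E + F = 2 ⇒ (2E)/4 − E + (2 + x) = 2.
Multiply by 8: 2·(2E) − 4·(2E) + 8·(2 + x) = 16, i.e. 16 + 8x − 2·(20 + 3x) = 16.
Collecting terms: 2x − 24 = 16, so 2x = 40, so x = 20.
Then 2E = 20 + 3·20 = 80, so E = 40, V = 2E/4 = 20, F = 2 + 20 = 22.

20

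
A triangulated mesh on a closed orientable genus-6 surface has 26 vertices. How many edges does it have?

χ = 2 − 2·6 = -10, and every face is a triangle so 3F = 2E.
V − E + F = -10 with E = 3F/2 gives 26 − (3/2 − 1)·F = -10, so F = 72 and E = 108.

108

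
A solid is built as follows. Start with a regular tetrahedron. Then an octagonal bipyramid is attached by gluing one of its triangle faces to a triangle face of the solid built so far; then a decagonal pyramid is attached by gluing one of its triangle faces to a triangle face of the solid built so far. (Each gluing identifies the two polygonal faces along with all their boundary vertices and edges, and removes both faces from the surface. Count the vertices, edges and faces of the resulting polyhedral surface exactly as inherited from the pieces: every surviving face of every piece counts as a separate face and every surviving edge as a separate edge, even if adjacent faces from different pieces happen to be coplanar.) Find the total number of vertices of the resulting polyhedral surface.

19

A regular tetrahedron: V=4, E=6, F=4.
Attach an octagonal bipyramid (V=10, E=24, F=16) along a 3-gon: merge 3 vertices and 3 edges, delete both glued faces → V=11, E=27, F=18.
Attach a decagonal pyramid (V=11, E=20, F=11) along a 3-gon: merge 3 vertices and 3 edges, delete both glued faces → V=19, E=44, F=27.
Check: V − E + F = 19 − 44 + 27 = 2.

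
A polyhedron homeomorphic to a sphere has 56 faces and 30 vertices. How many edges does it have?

Here V − E + F = 2.
E = V + F − (2) = 30 + 56 − (2) = 84.

84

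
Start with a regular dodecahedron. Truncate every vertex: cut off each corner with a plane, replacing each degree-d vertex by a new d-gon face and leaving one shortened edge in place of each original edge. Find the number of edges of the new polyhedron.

The base solid has V = 20, E = 30, F = 12.
Truncation replaces each original edge-end by a new vertex, so V′ = 2E = 60.
Each original edge survives, and each old vertex of degree d contributes d new edges; summing degrees gives Σd = 2E, so E′ = E + 2E = 3E = 90.
Each original face survives and each original vertex becomes one new face: F′ = F + V = 32.

90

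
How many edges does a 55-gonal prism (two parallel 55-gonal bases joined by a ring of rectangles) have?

165

A prism on an n-gon has two n-gon bases and n rectangular sides: V = 2·55 = 110, E = 3·55 = 165, F = 55 + 2 = 57.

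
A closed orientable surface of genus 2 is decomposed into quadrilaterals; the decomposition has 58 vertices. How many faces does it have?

60

χ = 2 − 2·2 = -2, and every face is a square so 4F = 2E.
V − E + F = -2 with E = 4F/2 gives 58 − (4/2 − 1)·F = -2, so F = 60 and E = 120.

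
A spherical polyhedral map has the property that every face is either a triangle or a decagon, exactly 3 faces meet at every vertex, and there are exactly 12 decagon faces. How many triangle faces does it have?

Let x be the number of triangles; then F = 12 + x.
Edge–face incidences: 2E = 10·12 + 3·x = 120 + 3x.
Every vertex has degree 3, so 3V = 2E.
Euler: V − E + F = 2 ⇒ (2E)/3 − E + (12 + x) = 2.
Multiply by 6: 2·(2E) − 3·(2E) + 6·(12 + x) = 12, i.e. 72 + 6x − (120 + 3x) = 12.
Collecting terms: 3x − 48 = 12, so 3x = 60, so x = 20.
Then 2E = 120 + 3·20 = 180, so E = 90, V = 2E/3 = 60, F = 12 + 20 = 32.

20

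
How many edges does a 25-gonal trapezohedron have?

100

The n-trapezohedron (dual of the n-antiprism) has V = 2·25 + 2 = 52, E = 4·25 = 100, F = 2·25 = 50.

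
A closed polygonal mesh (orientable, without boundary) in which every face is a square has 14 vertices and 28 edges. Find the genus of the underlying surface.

Every face is a square and each edge borders two faces, so 4F = 2·28, giving F = 14.
χ = V − E + F = 14 − 28 + 14 = 0.
For a closed orientable surface χ = 2 − 2g, so g = (2 − (0))/2 = 1.

1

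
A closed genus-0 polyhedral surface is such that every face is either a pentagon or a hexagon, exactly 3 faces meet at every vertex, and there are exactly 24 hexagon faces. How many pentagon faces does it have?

12

Let x be the number of pentagons; then F = 24 + x.
Edge–face incidences: 2E = 6·24 + 5·x = 144 + 5x.
Every vertex has degree 3, so 3V = 2E.
Euler: V − E + F = 2 ⇒ (2E)/3 − E + (24 + x) = 2.
Multiply by 6: 2·(2E) − 3·(2E) + 6·(24 + x) = 12, i.e. 144 + 6x − (144 + 5x) = 12.
Collecting terms: x = 12.
Then 2E = 144 + 5·12 = 204, so E = 102, V = 2E/3 = 68, F = 24 + 12 = 36.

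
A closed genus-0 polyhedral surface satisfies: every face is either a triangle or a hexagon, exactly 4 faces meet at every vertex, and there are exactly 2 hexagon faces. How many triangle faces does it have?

Let x be the number of triangles; then F = 2 + x.
Edge–face incidences: 2E = 6·2 + 3·x = 12 + 3x.
Every vertex has degree 4, so 4V = 2E.
Euler: V − E + F = 2 ⇒ (2E)/4 − E + (2 + x) = 2.
Multiply by 8: 2·(2E) − 4·(2E) + 8·(2 + x) = 16, i.e. 16 + 8x − 2·(12 + 3x) = 16.
Collecting terms: 2x − 8 = 16, so 2x = 24, so x = 12.
Then 2E = 12 + 3·12 = 48, so E = 24, V = 2E/4 = 12, F = 2 + 12 = 14.

12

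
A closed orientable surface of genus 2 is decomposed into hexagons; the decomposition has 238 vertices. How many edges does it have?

360

χ = 2 − 2·2 = -2, and every face is a hexagon so 6F = 2E.
V − E + F = -2 with E = 6F/2 gives 238 − (6/2 − 1)·F = -2, so F = 120 and E = 360.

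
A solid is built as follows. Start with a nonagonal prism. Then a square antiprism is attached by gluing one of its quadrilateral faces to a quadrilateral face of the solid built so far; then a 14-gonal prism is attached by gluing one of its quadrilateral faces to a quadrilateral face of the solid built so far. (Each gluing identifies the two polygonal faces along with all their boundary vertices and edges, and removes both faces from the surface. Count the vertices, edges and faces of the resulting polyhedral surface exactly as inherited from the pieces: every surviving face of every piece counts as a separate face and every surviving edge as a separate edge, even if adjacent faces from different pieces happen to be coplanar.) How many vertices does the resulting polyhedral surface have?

A nonagonal prism: V=18, E=27, F=11.
Attach a square antiprism (V=8, E=16, F=10) along a 4-gon: merge 4 vertices and 4 edges, delete both glued faces → V=22, E=39, F=19.
Attach a 14-gonal prism (V=28, E=42, F=16) along a 4-gon: merge 4 vertices and 4 edges, delete both glued faces → V=46, E=77, F=33.
Check: V − E + F = 46 − 77 + 33 = 2.

46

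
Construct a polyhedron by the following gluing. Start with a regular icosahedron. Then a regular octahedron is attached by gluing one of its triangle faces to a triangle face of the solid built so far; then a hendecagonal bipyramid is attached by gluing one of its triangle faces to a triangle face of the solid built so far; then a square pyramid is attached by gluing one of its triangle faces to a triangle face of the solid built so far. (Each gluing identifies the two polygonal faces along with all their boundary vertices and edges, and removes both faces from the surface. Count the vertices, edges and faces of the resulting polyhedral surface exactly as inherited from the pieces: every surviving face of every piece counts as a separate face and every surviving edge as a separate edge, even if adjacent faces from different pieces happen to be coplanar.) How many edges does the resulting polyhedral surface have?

74

A regular icosahedron: V=12, E=30, F=20.
Attach a regular octahedron (V=6, E=12, F=8) along a 3-gon: merge 3 vertices and 3 edges, delete both glued faces → V=15, E=39, F=26.
Attach a hendecagonal bipyramid (V=13, E=33, F=22) along a 3-gon: merge 3 vertices and 3 edges, delete both glued faces → V=25, E=69, F=46.
Attach a square pyramid (V=5, E=8, F=5) along a 3-gon: merge 3 vertices and 3 edges, delete both glued faces → V=27, E=74, F=49.
Check: V − E + F = 27 − 74 + 49 = 2.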